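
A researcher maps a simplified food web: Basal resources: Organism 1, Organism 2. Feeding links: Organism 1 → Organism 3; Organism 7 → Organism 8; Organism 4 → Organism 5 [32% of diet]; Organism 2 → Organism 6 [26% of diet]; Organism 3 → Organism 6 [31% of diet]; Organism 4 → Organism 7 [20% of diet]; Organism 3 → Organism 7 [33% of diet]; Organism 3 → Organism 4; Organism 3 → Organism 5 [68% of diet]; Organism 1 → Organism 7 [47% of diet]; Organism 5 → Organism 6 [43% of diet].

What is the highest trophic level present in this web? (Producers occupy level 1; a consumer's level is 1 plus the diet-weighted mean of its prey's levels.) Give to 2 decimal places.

Organism 3: 1 + 1 = 2
Organism 4: 1 + 2 = 3
Organism 5: 1 + (0.68×2 + 0.32×3) = 3.32
Organism 6: 1 + (0.26×1 + 0.31×2 + 0.43×3.32) = 3.3076
Organism 7: 1 + (0.2×3 + 0.47×1 + 0.33×2) = 2.73
Organism 8: 1 + 2.73 = 3.73

3.73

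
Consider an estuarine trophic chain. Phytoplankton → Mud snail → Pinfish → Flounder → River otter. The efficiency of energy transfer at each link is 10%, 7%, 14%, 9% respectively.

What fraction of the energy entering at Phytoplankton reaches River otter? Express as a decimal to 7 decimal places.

Product of link efficiencies: 0.1 × 0.07 × 0.14 × 0.09 = 0.0000882

0.0000882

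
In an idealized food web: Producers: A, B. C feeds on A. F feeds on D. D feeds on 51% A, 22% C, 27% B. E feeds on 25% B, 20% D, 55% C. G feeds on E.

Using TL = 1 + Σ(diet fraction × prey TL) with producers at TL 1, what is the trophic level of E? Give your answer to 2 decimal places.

C: 1 + 1 = 2
D: 1 + (0.51×1 + 0.22×2 + 0.27×1) = 2.22
E: 1 + (0.25×1 + 0.2×2.22 + 0.55×2) = 2.794
F: 1 + 2.22 = 3.22
G: 1 + 2.794 = 3.794

2.79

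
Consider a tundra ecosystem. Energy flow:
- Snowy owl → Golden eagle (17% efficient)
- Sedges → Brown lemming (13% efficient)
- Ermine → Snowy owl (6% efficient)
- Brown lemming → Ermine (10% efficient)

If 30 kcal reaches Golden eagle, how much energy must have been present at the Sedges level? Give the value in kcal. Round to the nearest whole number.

Cumulative transfer efficiency: 0.13 × 0.1 × 0.06 × 0.17 = 0.0001326
Sedges energy = 30 / 0.0001326 = 226244 kcal

226244 kcal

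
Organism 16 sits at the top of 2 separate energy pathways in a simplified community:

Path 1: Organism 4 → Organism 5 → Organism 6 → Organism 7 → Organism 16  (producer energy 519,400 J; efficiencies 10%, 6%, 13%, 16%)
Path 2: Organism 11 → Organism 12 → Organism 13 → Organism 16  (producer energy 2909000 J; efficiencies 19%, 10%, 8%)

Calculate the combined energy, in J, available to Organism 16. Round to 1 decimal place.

4486.5 J

Path 1: 519400 × 0.1 × 0.06 × 0.13 × 0.16 = 64.82112 J
Path 2: 2909000 × 0.19 × 0.1 × 0.08 = 4421.68 J
Total at Organism 16: 64.82112 + 4421.68 = 4486.50112 J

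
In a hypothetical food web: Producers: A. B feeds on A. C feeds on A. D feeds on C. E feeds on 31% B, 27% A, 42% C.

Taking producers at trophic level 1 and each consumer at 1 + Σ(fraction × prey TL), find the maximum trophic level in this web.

3

B: 1 + 1 = 2
C: 1 + 1 = 2
D: 1 + 2 = 3
E: 1 + (0.31×2 + 0.27×1 + 0.42×2) = 2.73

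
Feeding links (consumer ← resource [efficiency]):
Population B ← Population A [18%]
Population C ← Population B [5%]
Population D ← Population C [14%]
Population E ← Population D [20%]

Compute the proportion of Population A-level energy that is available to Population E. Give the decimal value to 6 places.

0.000252

Product of link efficiencies: 0.18 × 0.05 × 0.14 × 0.2 = 0.000252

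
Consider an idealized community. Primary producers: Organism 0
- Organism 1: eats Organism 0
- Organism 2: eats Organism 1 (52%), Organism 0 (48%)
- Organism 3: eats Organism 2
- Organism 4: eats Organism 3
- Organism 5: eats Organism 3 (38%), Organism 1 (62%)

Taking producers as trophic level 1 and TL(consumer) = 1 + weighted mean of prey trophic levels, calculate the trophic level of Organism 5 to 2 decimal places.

Organism 1: 1 + 1 = 2
Organism 2: 1 + (0.52×2 + 0.48×1) = 2.52
Organism 3: 1 + 2.52 = 3.52
Organism 4: 1 + 3.52 = 4.52
Organism 5: 1 + (0.38×3.52 + 0.62×2) = 3.5776

3.58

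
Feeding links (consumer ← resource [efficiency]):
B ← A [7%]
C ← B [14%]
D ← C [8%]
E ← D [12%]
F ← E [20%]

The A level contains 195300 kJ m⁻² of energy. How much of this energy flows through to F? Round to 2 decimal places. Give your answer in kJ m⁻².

3.67 kJ m⁻²

B: 195300 × 0.07 = 13671 kJ m⁻²
C: 13671 × 0.14 = 1913.94 kJ m⁻²
D: 1913.94 × 0.08 = 153.1152 kJ m⁻²
E: 153.1152 × 0.12 = 18.373824 kJ m⁻²
F: 18.373824 × 0.2 = 3.6747648 kJ m⁻²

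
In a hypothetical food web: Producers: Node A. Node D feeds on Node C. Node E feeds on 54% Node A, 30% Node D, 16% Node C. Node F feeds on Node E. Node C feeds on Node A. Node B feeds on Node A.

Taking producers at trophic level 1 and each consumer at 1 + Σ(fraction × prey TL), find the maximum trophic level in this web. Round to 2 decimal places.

Node B: 1 + 1 = 2
Node C: 1 + 1 = 2
Node D: 1 + 2 = 3
Node E: 1 + (0.54×1 + 0.3×3 + 0.16×2) = 2.76
Node F: 1 + 2.76 = 3.76

3.76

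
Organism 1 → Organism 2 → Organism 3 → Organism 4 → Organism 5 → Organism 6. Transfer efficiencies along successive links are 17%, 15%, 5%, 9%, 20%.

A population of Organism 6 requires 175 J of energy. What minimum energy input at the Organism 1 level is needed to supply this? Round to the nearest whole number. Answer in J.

Cumulative transfer efficiency: 0.17 × 0.15 × 0.05 × 0.09 × 0.2 = 0.00002295
Organism 1 energy = 175 / 0.00002295 = 7625272 J

7625272 J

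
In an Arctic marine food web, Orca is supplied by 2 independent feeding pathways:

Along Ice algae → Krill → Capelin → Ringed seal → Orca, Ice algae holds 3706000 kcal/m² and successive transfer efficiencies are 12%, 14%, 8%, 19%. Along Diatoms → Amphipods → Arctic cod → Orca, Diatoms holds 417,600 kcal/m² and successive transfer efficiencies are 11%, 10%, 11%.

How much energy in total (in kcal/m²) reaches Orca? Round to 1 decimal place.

Via Ice algae: 3706000 × 0.12 × 0.14 × 0.08 × 0.19 = 946.36416 kcal/m²
Via Diatoms: 417600 × 0.11 × 0.1 × 0.11 = 505.296 kcal/m²
Total at Orca: 946.36416 + 505.296 = 1451.66016 kcal/m²

1451.7 kcal/m²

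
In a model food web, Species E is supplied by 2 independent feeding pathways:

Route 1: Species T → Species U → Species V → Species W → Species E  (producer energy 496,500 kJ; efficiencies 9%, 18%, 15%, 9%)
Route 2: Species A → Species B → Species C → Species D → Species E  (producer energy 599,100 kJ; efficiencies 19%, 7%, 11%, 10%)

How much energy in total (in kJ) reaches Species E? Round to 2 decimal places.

Route 1: 496500 × 0.09 × 0.18 × 0.15 × 0.09 = 108.58455 kJ
Route 2: 599100 × 0.19 × 0.07 × 0.11 × 0.1 = 87.64833 kJ
Total at Species E: 108.58455 + 87.64833 = 196.23288 kJ

196.23 kJ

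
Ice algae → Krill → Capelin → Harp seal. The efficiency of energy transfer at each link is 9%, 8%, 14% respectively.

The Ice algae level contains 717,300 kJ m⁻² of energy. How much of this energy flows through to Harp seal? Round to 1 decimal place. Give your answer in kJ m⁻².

Krill: 717300 × 0.09 = 64557 kJ m⁻²
Capelin: 64557 × 0.08 = 5164.56 kJ m⁻²
Harp seal: 5164.56 × 0.14 = 723.0384 kJ m⁻²

723.0 kJ m⁻²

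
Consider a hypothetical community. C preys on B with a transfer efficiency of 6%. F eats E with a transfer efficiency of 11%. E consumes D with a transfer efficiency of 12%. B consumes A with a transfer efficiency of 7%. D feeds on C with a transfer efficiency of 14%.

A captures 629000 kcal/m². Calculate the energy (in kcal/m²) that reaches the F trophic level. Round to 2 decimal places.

B: 629000 × 0.07 = 44030 kcal/m²
C: 44030 × 0.06 = 2641.8 kcal/m²
D: 2641.8 × 0.14 = 369.852 kcal/m²
E: 369.852 × 0.12 = 44.38224 kcal/m²
F: 44.38224 × 0.11 = 4.8820464 kcal/m²

4.88 kcal/m²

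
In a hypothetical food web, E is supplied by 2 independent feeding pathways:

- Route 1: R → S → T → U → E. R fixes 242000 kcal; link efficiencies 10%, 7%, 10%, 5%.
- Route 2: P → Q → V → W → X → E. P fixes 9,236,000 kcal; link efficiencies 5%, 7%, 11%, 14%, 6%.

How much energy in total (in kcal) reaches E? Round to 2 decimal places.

Route 1: 242000 × 0.1 × 0.07 × 0.1 × 0.05 = 8.47 kcal
Route 2: 9236000 × 0.05 × 0.07 × 0.11 × 0.14 × 0.06 = 29.869224 kcal
Total at E: 8.47 + 29.869224 = 38.339224 kcal

38.34 kcal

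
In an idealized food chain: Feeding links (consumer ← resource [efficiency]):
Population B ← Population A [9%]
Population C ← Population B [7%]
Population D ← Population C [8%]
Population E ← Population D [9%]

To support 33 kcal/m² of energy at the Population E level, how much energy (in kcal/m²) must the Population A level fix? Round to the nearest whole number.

727513 kcal/m²

Cumulative transfer efficiency: 0.09 × 0.07 × 0.08 × 0.09 = 0.00004536
Population A energy = 33 / 0.00004536 = 727513 kcal/m²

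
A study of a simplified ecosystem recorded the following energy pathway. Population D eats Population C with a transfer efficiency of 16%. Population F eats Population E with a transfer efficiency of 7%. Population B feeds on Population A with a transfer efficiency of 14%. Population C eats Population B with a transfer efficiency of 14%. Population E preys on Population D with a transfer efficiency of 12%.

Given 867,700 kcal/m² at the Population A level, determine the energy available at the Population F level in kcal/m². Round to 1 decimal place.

22.9 kcal/m²

Population B: 867700 × 0.14 = 121478 kcal/m²
Population C: 121478 × 0.14 = 17006.92 kcal/m²
Population D: 17006.92 × 0.16 = 2721.1072 kcal/m²
Population E: 2721.1072 × 0.12 = 326.532864 kcal/m²
Population F: 326.532864 × 0.07 = 22.85730048 kcal/m²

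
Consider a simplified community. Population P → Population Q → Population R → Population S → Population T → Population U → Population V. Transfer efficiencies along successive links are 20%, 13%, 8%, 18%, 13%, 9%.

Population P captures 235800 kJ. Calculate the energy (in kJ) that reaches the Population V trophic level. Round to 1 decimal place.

1.0 kJ

Population Q: 235800 × 0.2 = 47160 kJ
Population R: 47160 × 0.13 = 6130.8 kJ
Population S: 6130.8 × 0.08 = 490.464 kJ
Population T: 490.464 × 0.18 = 88.28352 kJ
Population U: 88.28352 × 0.13 = 11.4768576 kJ
Population V: 11.4768576 × 0.09 = 1.032917184 kJ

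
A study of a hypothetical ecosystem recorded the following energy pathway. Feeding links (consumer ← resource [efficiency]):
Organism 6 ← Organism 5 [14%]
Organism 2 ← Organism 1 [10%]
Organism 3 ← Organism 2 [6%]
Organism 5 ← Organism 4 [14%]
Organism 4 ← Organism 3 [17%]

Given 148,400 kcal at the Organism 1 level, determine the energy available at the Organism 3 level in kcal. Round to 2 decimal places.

890.40 kcal

Organism 2: 148400 × 0.1 = 14840 kcal
Organism 3: 14840 × 0.06 = 890.4 kcal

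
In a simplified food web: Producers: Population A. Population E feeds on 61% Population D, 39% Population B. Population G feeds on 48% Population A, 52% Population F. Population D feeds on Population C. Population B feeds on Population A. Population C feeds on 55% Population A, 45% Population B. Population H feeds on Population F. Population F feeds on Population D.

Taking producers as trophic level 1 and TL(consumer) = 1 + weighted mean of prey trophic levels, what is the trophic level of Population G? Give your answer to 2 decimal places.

Population B: 1 + 1 = 2
Population C: 1 + (0.55×1 + 0.45×2) = 2.45
Population D: 1 + 2.45 = 3.45
Population E: 1 + (0.61×3.45 + 0.39×2) = 3.8845
Population F: 1 + 3.45 = 4.45
Population G: 1 + (0.48×1 + 0.52×4.45) = 3.794
Population H: 1 + 4.45 = 5.45

3.79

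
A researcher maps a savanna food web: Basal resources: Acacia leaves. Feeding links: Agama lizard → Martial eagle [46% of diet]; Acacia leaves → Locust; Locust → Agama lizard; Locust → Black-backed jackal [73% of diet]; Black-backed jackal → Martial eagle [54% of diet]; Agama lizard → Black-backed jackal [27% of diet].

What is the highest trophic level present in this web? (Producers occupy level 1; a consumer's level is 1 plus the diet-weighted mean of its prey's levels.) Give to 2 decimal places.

4.15

Locust: 1 + 1 = 2
Agama lizard: 1 + 2 = 3
Black-backed jackal: 1 + (0.27×3 + 0.73×2) = 3.27
Martial eagle: 1 + (0.46×3 + 0.54×3.27) = 4.1458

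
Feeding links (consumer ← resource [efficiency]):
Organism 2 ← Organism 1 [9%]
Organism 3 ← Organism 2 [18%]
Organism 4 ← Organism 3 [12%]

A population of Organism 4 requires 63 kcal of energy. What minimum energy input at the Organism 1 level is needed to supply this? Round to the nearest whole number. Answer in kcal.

32407 kcal

Cumulative transfer efficiency: 0.09 × 0.18 × 0.12 = 0.001944
Organism 1 energy = 63 / 0.001944 = 32407 kcal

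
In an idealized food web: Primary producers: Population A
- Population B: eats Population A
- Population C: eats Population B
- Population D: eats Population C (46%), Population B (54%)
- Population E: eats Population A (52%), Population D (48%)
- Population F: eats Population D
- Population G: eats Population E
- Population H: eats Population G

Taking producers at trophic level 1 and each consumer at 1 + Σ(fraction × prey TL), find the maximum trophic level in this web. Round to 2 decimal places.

5.18

Population B: 1 + 1 = 2
Population C: 1 + 2 = 3
Population D: 1 + (0.46×3 + 0.54×2) = 3.46
Population E: 1 + (0.52×1 + 0.48×3.46) = 3.1808
Population F: 1 + 3.46 = 4.46
Population G: 1 + 3.1808 = 4.1808
Population H: 1 + 4.1808 = 5.1808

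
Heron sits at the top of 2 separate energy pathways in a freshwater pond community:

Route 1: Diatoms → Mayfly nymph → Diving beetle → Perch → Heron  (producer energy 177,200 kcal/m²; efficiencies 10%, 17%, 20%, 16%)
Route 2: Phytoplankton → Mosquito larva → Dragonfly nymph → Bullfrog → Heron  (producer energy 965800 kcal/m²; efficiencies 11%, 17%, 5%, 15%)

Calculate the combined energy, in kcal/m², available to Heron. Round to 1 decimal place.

Route 1: 177200 × 0.1 × 0.17 × 0.2 × 0.16 = 96.3968 kcal/m²
Route 2: 965800 × 0.11 × 0.17 × 0.05 × 0.15 = 135.45345 kcal/m²
Total at Heron: 96.3968 + 135.45345 = 231.85025 kcal/m²

231.9 kcal/m²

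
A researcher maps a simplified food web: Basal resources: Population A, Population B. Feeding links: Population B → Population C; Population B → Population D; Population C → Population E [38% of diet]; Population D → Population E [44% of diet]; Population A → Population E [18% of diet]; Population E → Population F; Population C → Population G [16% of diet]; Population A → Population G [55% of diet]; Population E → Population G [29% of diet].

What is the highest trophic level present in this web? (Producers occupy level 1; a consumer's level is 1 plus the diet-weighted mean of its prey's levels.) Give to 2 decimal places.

Population C: 1 + 1 = 2
Population D: 1 + 1 = 2
Population E: 1 + (0.38×2 + 0.44×2 + 0.18×1) = 2.82
Population F: 1 + 2.82 = 3.82
Population G: 1 + (0.16×2 + 0.55×1 + 0.29×2.82) = 2.6878

3.82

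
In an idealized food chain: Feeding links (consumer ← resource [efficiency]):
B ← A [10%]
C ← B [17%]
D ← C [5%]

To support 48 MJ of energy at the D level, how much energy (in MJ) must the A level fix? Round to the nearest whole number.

56471 MJ

Cumulative transfer efficiency: 0.1 × 0.17 × 0.05 = 0.00085
A energy = 48 / 0.00085 = 56471 MJ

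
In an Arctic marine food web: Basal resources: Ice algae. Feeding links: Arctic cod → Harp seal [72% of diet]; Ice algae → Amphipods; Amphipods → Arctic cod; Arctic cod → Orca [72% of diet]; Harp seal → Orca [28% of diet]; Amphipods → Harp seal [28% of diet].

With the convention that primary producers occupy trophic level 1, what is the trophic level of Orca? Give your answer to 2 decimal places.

Amphipods: 1 + 1 = 2
Arctic cod: 1 + 2 = 3
Harp seal: 1 + (0.28×2 + 0.72×3) = 3.72
Orca: 1 + (0.72×3 + 0.28×3.72) = 4.2016

4.20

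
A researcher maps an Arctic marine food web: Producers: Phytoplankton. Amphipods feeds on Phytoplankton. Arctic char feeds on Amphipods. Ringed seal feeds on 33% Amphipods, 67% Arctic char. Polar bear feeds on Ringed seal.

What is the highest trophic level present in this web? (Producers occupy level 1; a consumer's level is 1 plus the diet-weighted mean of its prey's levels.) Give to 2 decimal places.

4.67

Amphipods: 1 + 1 = 2
Arctic char: 1 + 2 = 3
Ringed seal: 1 + (0.33×2 + 0.67×3) = 3.67
Polar bear: 1 + 3.67 = 4.67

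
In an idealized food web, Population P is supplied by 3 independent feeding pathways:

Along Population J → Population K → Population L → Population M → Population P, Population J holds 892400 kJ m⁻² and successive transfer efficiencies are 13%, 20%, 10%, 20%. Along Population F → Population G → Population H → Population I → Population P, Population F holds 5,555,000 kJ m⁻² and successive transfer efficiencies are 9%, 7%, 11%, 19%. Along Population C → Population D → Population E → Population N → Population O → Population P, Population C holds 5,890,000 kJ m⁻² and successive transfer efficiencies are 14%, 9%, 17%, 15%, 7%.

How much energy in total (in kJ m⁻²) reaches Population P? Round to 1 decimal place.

1327.9 kJ m⁻²

Via Population J: 892400 × 0.13 × 0.2 × 0.1 × 0.2 = 464.048 kJ m⁻²
Via Population F: 5555000 × 0.09 × 0.07 × 0.11 × 0.19 = 731.42685 kJ m⁻²
Via Population C: 5890000 × 0.14 × 0.09 × 0.17 × 0.15 × 0.07 = 132.47199 kJ m⁻²
Total at Population P: 464.048 + 731.42685 + 132.47199 = 1327.94684 kJ m⁻²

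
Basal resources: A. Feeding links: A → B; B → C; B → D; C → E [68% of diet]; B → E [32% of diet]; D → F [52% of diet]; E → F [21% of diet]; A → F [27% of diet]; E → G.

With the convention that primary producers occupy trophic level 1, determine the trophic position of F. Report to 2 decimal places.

3.60

B: 1 + 1 = 2
C: 1 + 2 = 3
D: 1 + 2 = 3
E: 1 + (0.68×3 + 0.32×2) = 3.68
F: 1 + (0.52×3 + 0.21×3.68 + 0.27×1) = 3.6028
G: 1 + 3.68 = 4.68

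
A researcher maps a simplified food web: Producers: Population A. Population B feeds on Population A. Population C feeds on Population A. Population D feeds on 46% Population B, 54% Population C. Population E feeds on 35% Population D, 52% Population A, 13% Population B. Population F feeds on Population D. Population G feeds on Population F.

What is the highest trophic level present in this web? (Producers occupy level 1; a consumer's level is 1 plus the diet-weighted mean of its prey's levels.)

5

Population B: 1 + 1 = 2
Population C: 1 + 1 = 2
Population D: 1 + (0.46×2 + 0.54×2) = 3
Population E: 1 + (0.35×3 + 0.52×1 + 0.13×2) = 2.83
Population F: 1 + 3 = 4
Population G: 1 + 4 = 5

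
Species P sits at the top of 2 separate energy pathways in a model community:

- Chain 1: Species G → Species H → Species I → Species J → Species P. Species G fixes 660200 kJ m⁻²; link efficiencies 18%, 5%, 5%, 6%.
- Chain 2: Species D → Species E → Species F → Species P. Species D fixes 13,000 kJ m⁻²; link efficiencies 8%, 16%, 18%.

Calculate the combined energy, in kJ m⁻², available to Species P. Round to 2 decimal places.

47.78 kJ m⁻²

Chain 1: 660200 × 0.18 × 0.05 × 0.05 × 0.06 = 17.8254 kJ m⁻²
Chain 2: 13000 × 0.08 × 0.16 × 0.18 = 29.952 kJ m⁻²
Total at Species P: 17.8254 + 29.952 = 47.7774 kJ m⁻²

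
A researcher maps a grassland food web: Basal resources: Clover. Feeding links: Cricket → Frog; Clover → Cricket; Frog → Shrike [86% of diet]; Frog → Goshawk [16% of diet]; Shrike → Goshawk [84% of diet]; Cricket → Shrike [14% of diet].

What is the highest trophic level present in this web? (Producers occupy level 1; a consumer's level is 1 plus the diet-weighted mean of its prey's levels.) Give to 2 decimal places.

4.72

Cricket: 1 + 1 = 2
Frog: 1 + 2 = 3
Shrike: 1 + (0.14×2 + 0.86×3) = 3.86
Goshawk: 1 + (0.16×3 + 0.84×3.86) = 4.7224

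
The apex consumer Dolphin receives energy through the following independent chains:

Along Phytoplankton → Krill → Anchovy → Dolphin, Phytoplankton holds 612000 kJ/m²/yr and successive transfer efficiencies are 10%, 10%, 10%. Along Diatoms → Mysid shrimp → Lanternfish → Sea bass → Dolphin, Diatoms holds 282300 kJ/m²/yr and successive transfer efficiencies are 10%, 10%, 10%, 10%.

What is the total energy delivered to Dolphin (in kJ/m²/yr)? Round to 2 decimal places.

Via Phytoplankton: 612000 × 0.1 × 0.1 × 0.1 = 612 kJ/m²/yr
Via Diatoms: 282300 × 0.1 × 0.1 × 0.1 × 0.1 = 28.23 kJ/m²/yr
Total at Dolphin: 612 + 28.23 = 640.23 kJ/m²/yr

640.23 kJ/m²/yr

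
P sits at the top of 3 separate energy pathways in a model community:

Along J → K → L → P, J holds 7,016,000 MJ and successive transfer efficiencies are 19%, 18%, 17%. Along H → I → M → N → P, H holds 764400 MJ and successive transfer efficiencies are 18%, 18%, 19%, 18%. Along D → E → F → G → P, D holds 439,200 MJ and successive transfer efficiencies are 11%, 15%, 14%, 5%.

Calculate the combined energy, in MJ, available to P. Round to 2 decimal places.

41688.77 MJ

Via J: 7016000 × 0.19 × 0.18 × 0.17 = 40791.024 MJ
Via H: 764400 × 0.18 × 0.18 × 0.19 × 0.18 = 847.016352 MJ
Via D: 439200 × 0.11 × 0.15 × 0.14 × 0.05 = 50.7276 MJ
Total at P: 40791.024 + 847.016352 + 50.7276 = 41688.767952 MJ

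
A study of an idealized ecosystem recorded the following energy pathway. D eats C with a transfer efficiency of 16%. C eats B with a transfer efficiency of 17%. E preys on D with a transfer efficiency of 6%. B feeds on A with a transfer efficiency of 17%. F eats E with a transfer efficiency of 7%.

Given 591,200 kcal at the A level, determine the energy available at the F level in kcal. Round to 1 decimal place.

11.5 kcal

B: 591200 × 0.17 = 100504 kcal
C: 100504 × 0.17 = 17085.68 kcal
D: 17085.68 × 0.16 = 2733.7088 kcal
E: 2733.7088 × 0.06 = 164.022528 kcal
F: 164.022528 × 0.07 = 11.48157696 kcal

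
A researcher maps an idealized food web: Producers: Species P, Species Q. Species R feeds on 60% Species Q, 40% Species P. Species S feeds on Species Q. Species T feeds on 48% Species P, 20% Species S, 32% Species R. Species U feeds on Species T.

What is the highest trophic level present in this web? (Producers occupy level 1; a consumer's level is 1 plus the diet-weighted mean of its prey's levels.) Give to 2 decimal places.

3.52

Species R: 1 + (0.6×1 + 0.4×1) = 2
Species S: 1 + 1 = 2
Species T: 1 + (0.48×1 + 0.2×2 + 0.32×2) = 2.52
Species U: 1 + 2.52 = 3.52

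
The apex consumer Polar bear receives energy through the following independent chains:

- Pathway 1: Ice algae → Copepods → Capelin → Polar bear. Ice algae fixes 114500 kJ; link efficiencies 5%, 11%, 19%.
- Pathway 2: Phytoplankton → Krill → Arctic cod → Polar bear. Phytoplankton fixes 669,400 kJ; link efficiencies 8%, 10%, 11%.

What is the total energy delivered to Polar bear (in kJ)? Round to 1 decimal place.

Pathway 1: 114500 × 0.05 × 0.11 × 0.19 = 119.6525 kJ
Pathway 2: 669400 × 0.08 × 0.1 × 0.11 = 589.072 kJ
Total at Polar bear: 119.6525 + 589.072 = 708.7245 kJ

708.7 kJ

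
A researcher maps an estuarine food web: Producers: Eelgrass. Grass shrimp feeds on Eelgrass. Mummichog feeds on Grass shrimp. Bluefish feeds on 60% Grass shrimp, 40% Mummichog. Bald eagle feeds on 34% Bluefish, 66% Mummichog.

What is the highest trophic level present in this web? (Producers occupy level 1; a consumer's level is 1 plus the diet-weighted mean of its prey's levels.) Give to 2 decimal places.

Grass shrimp: 1 + 1 = 2
Mummichog: 1 + 2 = 3
Bluefish: 1 + (0.6×2 + 0.4×3) = 3.4
Bald eagle: 1 + (0.34×3.4 + 0.66×3) = 4.136

4.14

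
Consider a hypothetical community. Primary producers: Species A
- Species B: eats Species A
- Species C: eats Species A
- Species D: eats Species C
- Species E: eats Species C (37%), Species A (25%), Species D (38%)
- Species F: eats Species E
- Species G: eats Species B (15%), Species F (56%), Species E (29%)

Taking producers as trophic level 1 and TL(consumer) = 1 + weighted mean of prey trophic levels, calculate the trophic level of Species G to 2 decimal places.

4.52

Species B: 1 + 1 = 2
Species C: 1 + 1 = 2
Species D: 1 + 2 = 3
Species E: 1 + (0.37×2 + 0.25×1 + 0.38×3) = 3.13
Species F: 1 + 3.13 = 4.13
Species G: 1 + (0.15×2 + 0.56×4.13 + 0.29×3.13) = 4.5205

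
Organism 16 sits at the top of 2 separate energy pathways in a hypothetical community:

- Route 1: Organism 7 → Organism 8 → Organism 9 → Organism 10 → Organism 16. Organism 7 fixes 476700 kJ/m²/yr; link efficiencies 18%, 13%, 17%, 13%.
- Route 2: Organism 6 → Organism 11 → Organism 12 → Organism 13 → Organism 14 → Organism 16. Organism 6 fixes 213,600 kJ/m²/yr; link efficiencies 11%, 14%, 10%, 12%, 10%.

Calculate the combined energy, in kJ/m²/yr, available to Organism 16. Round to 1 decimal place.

250.5 kJ/m²/yr

Route 1: 476700 × 0.18 × 0.13 × 0.17 × 0.13 = 246.520638 kJ/m²/yr
Route 2: 213600 × 0.11 × 0.14 × 0.1 × 0.12 × 0.1 = 3.947328 kJ/m²/yr
Total at Organism 16: 246.520638 + 3.947328 = 250.467966 kJ/m²/yr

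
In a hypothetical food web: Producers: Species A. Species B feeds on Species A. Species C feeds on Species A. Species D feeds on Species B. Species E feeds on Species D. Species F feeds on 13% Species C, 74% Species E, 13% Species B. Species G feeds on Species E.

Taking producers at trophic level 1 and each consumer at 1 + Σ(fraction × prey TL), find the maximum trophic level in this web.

Species B: 1 + 1 = 2
Species C: 1 + 1 = 2
Species D: 1 + 2 = 3
Species E: 1 + 3 = 4
Species F: 1 + (0.13×2 + 0.74×4 + 0.13×2) = 4.48
Species G: 1 + 4 = 5

5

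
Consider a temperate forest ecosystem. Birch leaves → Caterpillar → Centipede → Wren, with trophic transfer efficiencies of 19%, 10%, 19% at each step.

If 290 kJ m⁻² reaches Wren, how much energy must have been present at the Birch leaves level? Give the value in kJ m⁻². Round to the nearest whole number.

Cumulative transfer efficiency: 0.19 × 0.1 × 0.19 = 0.00361
Birch leaves energy = 290 / 0.00361 = 80332 kJ m⁻²

80332 kJ m⁻²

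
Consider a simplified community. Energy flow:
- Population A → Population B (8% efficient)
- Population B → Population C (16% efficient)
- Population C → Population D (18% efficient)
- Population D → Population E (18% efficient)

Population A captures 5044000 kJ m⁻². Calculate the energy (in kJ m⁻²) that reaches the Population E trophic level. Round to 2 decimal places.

Population B: 5044000 × 0.08 = 403520 kJ m⁻²
Population C: 403520 × 0.16 = 64563.2 kJ m⁻²
Population D: 64563.2 × 0.18 = 11621.376 kJ m⁻²
Population E: 11621.376 × 0.18 = 2091.84768 kJ m⁻²

2091.85 kJ m⁻²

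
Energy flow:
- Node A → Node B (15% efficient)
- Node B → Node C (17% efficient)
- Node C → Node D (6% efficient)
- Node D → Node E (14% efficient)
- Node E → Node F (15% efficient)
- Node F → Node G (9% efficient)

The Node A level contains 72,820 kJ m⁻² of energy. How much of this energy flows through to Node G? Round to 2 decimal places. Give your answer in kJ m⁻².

0.21 kJ m⁻²

Node B: 72820 × 0.15 = 10923 kJ m⁻²
Node C: 10923 × 0.17 = 1856.91 kJ m⁻²
Node D: 1856.91 × 0.06 = 111.4146 kJ m⁻²
Node E: 111.4146 × 0.14 = 15.598044 kJ m⁻²
Node F: 15.598044 × 0.15 = 2.3397066 kJ m⁻²
Node G: 2.3397066 × 0.09 = 0.210573594 kJ m⁻²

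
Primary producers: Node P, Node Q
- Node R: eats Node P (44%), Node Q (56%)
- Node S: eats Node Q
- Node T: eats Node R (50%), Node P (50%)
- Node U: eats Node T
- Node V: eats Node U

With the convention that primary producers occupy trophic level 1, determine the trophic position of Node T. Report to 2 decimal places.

2.50

Node R: 1 + (0.44×1 + 0.56×1) = 2
Node S: 1 + 1 = 2
Node T: 1 + (0.5×2 + 0.5×1) = 2.5
Node U: 1 + 2.5 = 3.5
Node V: 1 + 3.5 = 4.5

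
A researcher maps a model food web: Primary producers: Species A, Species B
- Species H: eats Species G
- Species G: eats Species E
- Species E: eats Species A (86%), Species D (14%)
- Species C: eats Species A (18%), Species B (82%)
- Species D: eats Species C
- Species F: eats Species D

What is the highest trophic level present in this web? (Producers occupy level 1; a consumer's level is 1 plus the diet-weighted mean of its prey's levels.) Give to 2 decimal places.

4.28

Species C: 1 + (0.18×1 + 0.82×1) = 2
Species D: 1 + 2 = 3
Species E: 1 + (0.86×1 + 0.14×3) = 2.28
Species F: 1 + 3 = 4
Species G: 1 + 2.28 = 3.28
Species H: 1 + 3.28 = 4.28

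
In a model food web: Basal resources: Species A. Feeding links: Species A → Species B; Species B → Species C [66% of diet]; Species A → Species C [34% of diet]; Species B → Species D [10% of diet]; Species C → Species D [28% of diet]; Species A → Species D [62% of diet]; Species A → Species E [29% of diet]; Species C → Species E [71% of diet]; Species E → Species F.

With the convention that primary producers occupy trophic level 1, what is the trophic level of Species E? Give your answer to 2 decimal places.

3.18

Species B: 1 + 1 = 2
Species C: 1 + (0.66×2 + 0.34×1) = 2.66
Species D: 1 + (0.1×2 + 0.28×2.66 + 0.62×1) = 2.5648
Species E: 1 + (0.29×1 + 0.71×2.66) = 3.1786
Species F: 1 + 3.1786 = 4.1786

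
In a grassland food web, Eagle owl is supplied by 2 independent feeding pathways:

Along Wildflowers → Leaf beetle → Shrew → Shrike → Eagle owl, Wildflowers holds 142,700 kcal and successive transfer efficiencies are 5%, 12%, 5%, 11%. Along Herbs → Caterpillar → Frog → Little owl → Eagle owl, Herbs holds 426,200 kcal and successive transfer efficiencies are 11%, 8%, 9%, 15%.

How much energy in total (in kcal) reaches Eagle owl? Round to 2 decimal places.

Via Wildflowers: 142700 × 0.05 × 0.12 × 0.05 × 0.11 = 4.7091 kcal
Via Herbs: 426200 × 0.11 × 0.08 × 0.09 × 0.15 = 50.63256 kcal
Total at Eagle owl: 4.7091 + 50.63256 = 55.34166 kcal

55.34 kcal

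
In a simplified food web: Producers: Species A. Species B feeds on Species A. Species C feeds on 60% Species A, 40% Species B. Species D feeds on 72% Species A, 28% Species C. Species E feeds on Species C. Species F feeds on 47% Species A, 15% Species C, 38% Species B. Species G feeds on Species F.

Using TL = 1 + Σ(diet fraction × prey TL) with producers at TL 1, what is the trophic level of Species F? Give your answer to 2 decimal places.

2.59

Species B: 1 + 1 = 2
Species C: 1 + (0.6×1 + 0.4×2) = 2.4
Species D: 1 + (0.72×1 + 0.28×2.4) = 2.392
Species E: 1 + 2.4 = 3.4
Species F: 1 + (0.47×1 + 0.15×2.4 + 0.38×2) = 2.59
Species G: 1 + 2.59 = 3.59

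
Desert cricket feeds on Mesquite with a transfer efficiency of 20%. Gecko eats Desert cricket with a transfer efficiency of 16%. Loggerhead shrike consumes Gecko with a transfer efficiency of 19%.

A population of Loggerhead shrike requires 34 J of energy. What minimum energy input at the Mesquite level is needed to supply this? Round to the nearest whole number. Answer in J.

5592 J

Cumulative transfer efficiency: 0.2 × 0.16 × 0.19 = 0.00608
Mesquite energy = 34 / 0.00608 = 5592 J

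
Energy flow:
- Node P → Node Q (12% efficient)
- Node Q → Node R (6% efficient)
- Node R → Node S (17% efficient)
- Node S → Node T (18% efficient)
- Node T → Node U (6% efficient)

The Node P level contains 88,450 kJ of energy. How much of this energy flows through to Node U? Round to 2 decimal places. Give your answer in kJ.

Node Q: 88450 × 0.12 = 10614 kJ
Node R: 10614 × 0.06 = 636.84 kJ
Node S: 636.84 × 0.17 = 108.2628 kJ
Node T: 108.2628 × 0.18 = 19.487304 kJ
Node U: 19.487304 × 0.06 = 1.16923824 kJ

1.17 kJ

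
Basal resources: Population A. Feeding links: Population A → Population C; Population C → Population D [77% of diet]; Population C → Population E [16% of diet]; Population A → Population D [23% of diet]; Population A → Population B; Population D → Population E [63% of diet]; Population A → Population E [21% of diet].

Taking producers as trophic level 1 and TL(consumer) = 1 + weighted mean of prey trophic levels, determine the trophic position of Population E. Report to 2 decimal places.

3.28

Population B: 1 + 1 = 2
Population C: 1 + 1 = 2
Population D: 1 + (0.77×2 + 0.23×1) = 2.77
Population E: 1 + (0.21×1 + 0.16×2 + 0.63×2.77) = 3.2751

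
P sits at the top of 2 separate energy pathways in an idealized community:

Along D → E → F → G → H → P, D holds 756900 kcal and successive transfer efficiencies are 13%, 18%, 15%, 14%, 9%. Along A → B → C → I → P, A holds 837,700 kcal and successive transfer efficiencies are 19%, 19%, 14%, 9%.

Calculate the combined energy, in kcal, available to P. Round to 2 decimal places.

Via D: 756900 × 0.13 × 0.18 × 0.15 × 0.14 × 0.09 = 33.4746594 kcal
Via A: 837700 × 0.19 × 0.19 × 0.14 × 0.09 = 381.036222 kcal
Total at P: 33.4746594 + 381.036222 = 414.5108814 kcal

414.51 kcal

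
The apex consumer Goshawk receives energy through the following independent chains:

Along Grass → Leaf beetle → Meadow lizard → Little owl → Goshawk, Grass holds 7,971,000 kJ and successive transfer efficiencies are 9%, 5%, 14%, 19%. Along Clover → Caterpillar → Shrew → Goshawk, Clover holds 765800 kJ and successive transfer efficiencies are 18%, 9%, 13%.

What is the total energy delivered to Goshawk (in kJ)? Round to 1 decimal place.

2566.9 kJ

Via Grass: 7971000 × 0.09 × 0.05 × 0.14 × 0.19 = 954.1287 kJ
Via Clover: 765800 × 0.18 × 0.09 × 0.13 = 1612.7748 kJ
Total at Goshawk: 954.1287 + 1612.7748 = 2566.9035 kJ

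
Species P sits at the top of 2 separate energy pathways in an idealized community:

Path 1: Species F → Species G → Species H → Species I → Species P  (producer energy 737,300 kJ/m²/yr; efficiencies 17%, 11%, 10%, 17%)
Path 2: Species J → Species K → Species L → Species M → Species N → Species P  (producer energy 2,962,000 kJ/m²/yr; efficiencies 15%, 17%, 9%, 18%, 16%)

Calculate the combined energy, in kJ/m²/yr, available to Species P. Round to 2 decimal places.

Path 1: 737300 × 0.17 × 0.11 × 0.1 × 0.17 = 234.38767 kJ/m²/yr
Path 2: 2962000 × 0.15 × 0.17 × 0.09 × 0.18 × 0.16 = 195.776352 kJ/m²/yr
Total at Species P: 234.38767 + 195.776352 = 430.164022 kJ/m²/yr

430.16 kJ/m²/yr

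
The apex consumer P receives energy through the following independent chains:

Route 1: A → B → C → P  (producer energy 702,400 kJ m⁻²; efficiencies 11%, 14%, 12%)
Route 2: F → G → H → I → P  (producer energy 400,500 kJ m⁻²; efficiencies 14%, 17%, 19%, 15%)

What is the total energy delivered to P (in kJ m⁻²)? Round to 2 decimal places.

Route 1: 702400 × 0.11 × 0.14 × 0.12 = 1298.0352 kJ m⁻²
Route 2: 400500 × 0.14 × 0.17 × 0.19 × 0.15 = 271.65915 kJ m⁻²
Total at P: 1298.0352 + 271.65915 = 1569.69435 kJ m⁻²

1569.69 kJ m⁻²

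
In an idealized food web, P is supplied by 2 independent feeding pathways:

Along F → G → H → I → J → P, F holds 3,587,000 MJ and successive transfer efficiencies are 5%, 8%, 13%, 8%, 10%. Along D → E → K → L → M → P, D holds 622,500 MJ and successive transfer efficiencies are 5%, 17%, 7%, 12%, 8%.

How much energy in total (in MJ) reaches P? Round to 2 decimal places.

18.48 MJ

Via F: 3587000 × 0.05 × 0.08 × 0.13 × 0.08 × 0.1 = 14.92192 MJ
Via D: 622500 × 0.05 × 0.17 × 0.07 × 0.12 × 0.08 = 3.55572 MJ
Total at P: 14.92192 + 3.55572 = 18.47764 MJ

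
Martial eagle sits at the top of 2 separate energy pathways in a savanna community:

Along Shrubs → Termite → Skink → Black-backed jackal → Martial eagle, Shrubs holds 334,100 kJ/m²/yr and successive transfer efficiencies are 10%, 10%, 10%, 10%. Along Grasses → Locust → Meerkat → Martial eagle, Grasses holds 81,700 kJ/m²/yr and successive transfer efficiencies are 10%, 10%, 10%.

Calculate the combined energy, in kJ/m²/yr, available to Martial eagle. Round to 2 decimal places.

Via Shrubs: 334100 × 0.1 × 0.1 × 0.1 × 0.1 = 33.41 kJ/m²/yr
Via Grasses: 81700 × 0.1 × 0.1 × 0.1 = 81.7 kJ/m²/yr
Total at Martial eagle: 33.41 + 81.7 = 115.11 kJ/m²/yr

115.11 kJ/m²/yr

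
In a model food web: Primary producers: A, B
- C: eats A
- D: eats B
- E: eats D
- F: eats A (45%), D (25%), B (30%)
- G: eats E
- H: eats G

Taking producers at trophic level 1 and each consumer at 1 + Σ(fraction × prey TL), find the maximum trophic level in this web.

C: 1 + 1 = 2
D: 1 + 1 = 2
E: 1 + 2 = 3
F: 1 + (0.45×1 + 0.25×2 + 0.3×1) = 2.25
G: 1 + 3 = 4
H: 1 + 4 = 5

5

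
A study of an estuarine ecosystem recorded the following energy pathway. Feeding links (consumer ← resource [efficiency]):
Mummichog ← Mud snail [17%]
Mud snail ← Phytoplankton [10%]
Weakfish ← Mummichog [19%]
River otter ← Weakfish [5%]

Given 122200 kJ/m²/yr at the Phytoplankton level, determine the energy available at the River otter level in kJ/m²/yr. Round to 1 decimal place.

19.7 kJ/m²/yr

Mud snail: 122200 × 0.1 = 12220 kJ/m²/yr
Mummichog: 12220 × 0.17 = 2077.4 kJ/m²/yr
Weakfish: 2077.4 × 0.19 = 394.706 kJ/m²/yr
River otter: 394.706 × 0.05 = 19.7353 kJ/m²/yr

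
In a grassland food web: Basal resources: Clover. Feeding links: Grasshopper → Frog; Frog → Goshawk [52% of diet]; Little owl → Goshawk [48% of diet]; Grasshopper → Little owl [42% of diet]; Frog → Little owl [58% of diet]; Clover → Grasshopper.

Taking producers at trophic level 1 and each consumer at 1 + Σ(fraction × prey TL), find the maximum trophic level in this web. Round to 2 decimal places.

4.28

Grasshopper: 1 + 1 = 2
Frog: 1 + 2 = 3
Little owl: 1 + (0.58×3 + 0.42×2) = 3.58
Goshawk: 1 + (0.52×3 + 0.48×3.58) = 4.2784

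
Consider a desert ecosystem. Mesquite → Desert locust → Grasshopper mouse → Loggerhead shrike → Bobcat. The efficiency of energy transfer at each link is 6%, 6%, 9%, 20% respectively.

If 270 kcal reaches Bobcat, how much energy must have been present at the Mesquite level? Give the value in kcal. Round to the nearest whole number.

4166667 kcal

Cumulative transfer efficiency: 0.06 × 0.06 × 0.09 × 0.2 = 0.0000648
Mesquite energy = 270 / 0.0000648 = 4166667 kcal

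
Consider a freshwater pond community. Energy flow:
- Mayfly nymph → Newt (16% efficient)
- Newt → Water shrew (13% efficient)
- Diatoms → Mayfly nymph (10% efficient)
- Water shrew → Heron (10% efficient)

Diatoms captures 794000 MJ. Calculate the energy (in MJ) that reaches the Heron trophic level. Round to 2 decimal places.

165.15 MJ

Mayfly nymph: 794000 × 0.1 = 79400 MJ
Newt: 79400 × 0.16 = 12704 MJ
Water shrew: 12704 × 0.13 = 1651.52 MJ
Heron: 1651.52 × 0.1 = 165.152 MJ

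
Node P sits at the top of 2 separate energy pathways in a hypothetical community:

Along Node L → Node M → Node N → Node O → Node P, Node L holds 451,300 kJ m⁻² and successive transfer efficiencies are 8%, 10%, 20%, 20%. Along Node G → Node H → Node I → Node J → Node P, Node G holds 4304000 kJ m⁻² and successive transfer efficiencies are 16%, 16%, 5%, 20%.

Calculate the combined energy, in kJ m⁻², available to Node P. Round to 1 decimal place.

Via Node L: 451300 × 0.08 × 0.1 × 0.2 × 0.2 = 144.416 kJ m⁻²
Via Node G: 4304000 × 0.16 × 0.16 × 0.05 × 0.2 = 1101.824 kJ m⁻²
Total at Node P: 144.416 + 1101.824 = 1246.24 kJ m⁻²

1246.2 kJ m⁻²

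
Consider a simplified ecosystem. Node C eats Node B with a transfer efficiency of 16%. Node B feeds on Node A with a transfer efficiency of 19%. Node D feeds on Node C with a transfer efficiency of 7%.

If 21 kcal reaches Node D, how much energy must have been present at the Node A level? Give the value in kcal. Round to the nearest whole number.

Cumulative transfer efficiency: 0.19 × 0.16 × 0.07 = 0.002128
Node A energy = 21 / 0.002128 = 9868 kcal

9868 kcal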